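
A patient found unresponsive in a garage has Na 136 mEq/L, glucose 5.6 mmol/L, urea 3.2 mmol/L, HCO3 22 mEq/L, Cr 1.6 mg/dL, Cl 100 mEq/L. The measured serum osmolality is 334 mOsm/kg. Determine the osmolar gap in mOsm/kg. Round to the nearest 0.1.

Calculated osmolality = 2·Na + glucose + urea
= 2·136 + 5.6 + 3.2
= 272 + 5.60 + 3.20
= 280.8 mOsm/kg ≈ 280.8 mOsm/kg
Osmolar gap = measured − calculated = 334 − 280.8 = 53.2 mOsm/kg

53.2 mOsm/kg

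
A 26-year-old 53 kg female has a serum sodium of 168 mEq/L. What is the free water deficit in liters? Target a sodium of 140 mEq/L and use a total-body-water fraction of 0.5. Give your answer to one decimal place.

TBW = 0.5 · 53 = 26.5 L
Free water deficit = TBW · (Na/140 − 1)
= 26.5 · (168/140 − 1)
= 26.5 · 0.2
= 5.3 L

5.3 L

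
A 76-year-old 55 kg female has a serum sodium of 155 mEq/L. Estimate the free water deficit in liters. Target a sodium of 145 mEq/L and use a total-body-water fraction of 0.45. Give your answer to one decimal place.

1.7 L

TBW = 0.45 · 55 = 24.75 L
Free water deficit = TBW · (Na/145 − 1)
= 24.75 · (155/145 − 1)
= 24.75 · 0.069
= 1.71 L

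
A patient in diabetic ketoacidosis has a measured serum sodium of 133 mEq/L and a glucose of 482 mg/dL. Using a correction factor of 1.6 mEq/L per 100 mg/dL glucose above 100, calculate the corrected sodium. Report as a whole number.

Corrected Na = measured Na + 1.6 · (glucose − 100)/100
= 133 + 1.6 · (482 − 100)/100
= 133 + 6.1
= 139.1 mEq/L

139 mEq/L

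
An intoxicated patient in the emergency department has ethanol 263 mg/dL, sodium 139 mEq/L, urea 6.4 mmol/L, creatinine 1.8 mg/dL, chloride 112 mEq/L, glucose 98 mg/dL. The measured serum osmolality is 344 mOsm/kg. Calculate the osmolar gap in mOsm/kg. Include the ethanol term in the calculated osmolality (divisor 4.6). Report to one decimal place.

-3.0 mOsm/kg

Calculated osmolality = 2·Na + glucose/18 + urea + ethanol/4.6
= 2·139 + 98/18 + 6.4 + 263/4.6
= 278 + 5.44 + 6.40 + 57.17
= 347.01 mOsm/kg ≈ 347.0 mOsm/kg
Osmolar gap = measured − calculated = 344 − 347.0 = -3.0 mOsm/kg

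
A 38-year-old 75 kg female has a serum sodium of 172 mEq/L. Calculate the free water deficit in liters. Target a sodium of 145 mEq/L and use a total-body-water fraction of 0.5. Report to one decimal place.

TBW = 0.5 · 75 = 37.5 L
Free water deficit = TBW · (Na/145 − 1)
= 37.5 · (172/145 − 1)
= 37.5 · 0.1862
= 6.98 L

7.0 L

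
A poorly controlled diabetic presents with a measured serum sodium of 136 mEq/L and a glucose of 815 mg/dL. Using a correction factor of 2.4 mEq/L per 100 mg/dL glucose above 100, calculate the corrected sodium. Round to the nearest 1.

Corrected Na = measured Na + 2.4 · (glucose − 100)/100
= 136 + 2.4 · (815 − 100)/100
= 136 + 17.2
= 153.2 mEq/L

153 mEq/L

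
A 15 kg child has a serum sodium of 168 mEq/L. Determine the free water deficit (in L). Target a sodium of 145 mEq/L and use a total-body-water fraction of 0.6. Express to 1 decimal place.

1.4 L

TBW = 0.6 · 15 = 9 L
Free water deficit = TBW · (Na/145 − 1)
= 9 · (168/145 − 1)
= 9 · 0.1586
= 1.43 L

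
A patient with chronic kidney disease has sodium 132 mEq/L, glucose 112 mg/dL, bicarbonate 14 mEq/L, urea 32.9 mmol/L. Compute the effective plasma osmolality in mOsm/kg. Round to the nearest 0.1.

Effective osmolality excludes urea (freely permeant across cell membranes):
2·Na + glucose/18
= 2·132 + 112/18
= 264 + 6.22
= 270.22 mOsm/kg

270.2 mOsm/kg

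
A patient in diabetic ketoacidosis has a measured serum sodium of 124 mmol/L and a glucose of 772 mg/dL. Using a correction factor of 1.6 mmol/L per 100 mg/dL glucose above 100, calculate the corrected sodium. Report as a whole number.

Corrected Na = measured Na + 1.6 · (glucose − 100)/100
= 124 + 1.6 · (772 − 100)/100
= 124 + 10.8
= 134.8 mmol/L

135 mmol/L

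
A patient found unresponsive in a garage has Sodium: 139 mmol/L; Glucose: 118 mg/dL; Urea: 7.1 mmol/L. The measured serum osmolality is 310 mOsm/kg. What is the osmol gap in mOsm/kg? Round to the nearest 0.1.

18.3 mOsm/kg

Calculated osmolality = 2·Na + glucose/18 + urea
= 2·139 + 118/18 + 7.1
= 278 + 6.56 + 7.10
= 291.66 mOsm/kg ≈ 291.7 mOsm/kg
Osmolar gap = measured − calculated = 310 − 291.7 = 18.3 mOsm/kg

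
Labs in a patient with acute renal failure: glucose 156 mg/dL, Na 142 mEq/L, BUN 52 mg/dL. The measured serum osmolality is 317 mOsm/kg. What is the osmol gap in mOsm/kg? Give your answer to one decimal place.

5.8 mOsm/kg

Calculated osmolality = 2·Na + glucose/18 + BUN/2.8
= 2·142 + 156/18 + 52/2.8
= 284 + 8.67 + 18.57
= 311.24 mOsm/kg ≈ 311.2 mOsm/kg
Osmolar gap = measured − calculated = 317 − 311.2 = 5.8 mOsm/kg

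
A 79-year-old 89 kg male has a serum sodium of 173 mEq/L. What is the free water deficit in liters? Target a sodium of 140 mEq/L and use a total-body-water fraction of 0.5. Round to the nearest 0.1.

10.5 L

TBW = 0.5 · 89 = 44.5 L
Free water deficit = TBW · (Na/140 − 1)
= 44.5 · (173/140 − 1)
= 44.5 · 0.2357
= 10.49 L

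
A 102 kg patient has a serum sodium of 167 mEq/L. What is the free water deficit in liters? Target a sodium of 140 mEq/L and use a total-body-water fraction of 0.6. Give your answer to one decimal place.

TBW = 0.6 · 102 = 61.2 L
Free water deficit = TBW · (Na/140 − 1)
= 61.2 · (167/140 − 1)
= 61.2 · 0.1929
= 11.81 L

11.8 L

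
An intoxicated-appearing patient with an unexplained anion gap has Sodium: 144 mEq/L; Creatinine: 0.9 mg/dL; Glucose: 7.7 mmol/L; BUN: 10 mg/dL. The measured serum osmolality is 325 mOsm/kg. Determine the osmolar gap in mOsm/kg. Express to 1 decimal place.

Calculated osmolality = 2·Na + glucose + BUN/2.8
= 2·144 + 7.7 + 10/2.8
= 288 + 7.70 + 3.57
= 299.27 mOsm/kg ≈ 299.3 mOsm/kg
Osmolar gap = measured − calculated = 325 − 299.3 = 25.7 mOsm/kg

25.7 mOsm/kg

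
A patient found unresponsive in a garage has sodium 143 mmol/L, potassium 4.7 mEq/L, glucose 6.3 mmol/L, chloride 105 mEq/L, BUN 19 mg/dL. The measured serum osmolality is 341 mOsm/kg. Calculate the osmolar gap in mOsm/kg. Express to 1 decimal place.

Calculated osmolality = 2·Na + glucose + BUN/2.8
= 2·143 + 6.3 + 19/2.8
= 286 + 6.30 + 6.79
= 299.09 mOsm/kg ≈ 299.1 mOsm/kg
Osmolar gap = measured − calculated = 341 − 299.1 = 41.9 mOsm/kg

41.9 mOsm/kg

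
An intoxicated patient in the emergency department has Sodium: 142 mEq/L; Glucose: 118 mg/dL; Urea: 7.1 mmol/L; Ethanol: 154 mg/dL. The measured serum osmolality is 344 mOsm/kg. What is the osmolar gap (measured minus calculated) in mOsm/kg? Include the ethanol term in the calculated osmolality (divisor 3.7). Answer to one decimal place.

4.7 mOsm/kg

Calculated osmolality = 2·Na + glucose/18 + urea + ethanol/3.7
= 2·142 + 118/18 + 7.1 + 154/3.7
= 284 + 6.56 + 7.10 + 41.62
= 339.28 mOsm/kg ≈ 339.3 mOsm/kg
Osmolar gap = measured − calculated = 344 − 339.3 = 4.7 mOsm/kg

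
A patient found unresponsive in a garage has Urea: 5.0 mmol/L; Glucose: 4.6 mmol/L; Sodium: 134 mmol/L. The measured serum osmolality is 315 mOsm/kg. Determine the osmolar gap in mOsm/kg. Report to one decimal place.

Calculated osmolality = 2·Na + glucose + urea
= 2·134 + 4.6 + 5
= 268 + 4.60 + 5
= 277.6 mOsm/kg ≈ 277.6 mOsm/kg
Osmolar gap = measured − calculated = 315 − 277.6 = 37.4 mOsm/kg

37.4 mOsm/kg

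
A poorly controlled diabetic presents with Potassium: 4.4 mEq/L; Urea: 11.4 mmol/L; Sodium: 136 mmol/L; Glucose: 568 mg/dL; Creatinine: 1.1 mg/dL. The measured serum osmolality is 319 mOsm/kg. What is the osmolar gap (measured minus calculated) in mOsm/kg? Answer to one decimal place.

4.0 mOsm/kg

Calculated osmolality = 2·Na + glucose/18 + urea
= 2·136 + 568/18 + 11.4
= 272 + 31.56 + 11.40
= 314.96 mOsm/kg ≈ 315.0 mOsm/kg
Osmolar gap = measured − calculated = 319 − 315.0 = 4.0 mOsm/kg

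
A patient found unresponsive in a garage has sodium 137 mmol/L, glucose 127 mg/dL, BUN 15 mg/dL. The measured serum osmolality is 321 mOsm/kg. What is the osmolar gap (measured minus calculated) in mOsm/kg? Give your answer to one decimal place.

Calculated osmolality = 2·Na + glucose/18 + BUN/2.8
= 2·137 + 127/18 + 15/2.8
= 274 + 7.06 + 5.36
= 286.42 mOsm/kg ≈ 286.4 mOsm/kg
Osmolar gap = measured − calculated = 321 − 286.4 = 34.6 mOsm/kg

34.6 mOsm/kg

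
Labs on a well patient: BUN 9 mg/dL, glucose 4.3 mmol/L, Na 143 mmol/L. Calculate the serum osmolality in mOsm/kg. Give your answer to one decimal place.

Calculated osmolality = 2·Na + glucose + BUN/2.8
= 2·143 + 4.3 + 9/2.8
= 286 + 4.30 + 3.21
= 293.51 mOsm/kg

293.5 mOsm/kg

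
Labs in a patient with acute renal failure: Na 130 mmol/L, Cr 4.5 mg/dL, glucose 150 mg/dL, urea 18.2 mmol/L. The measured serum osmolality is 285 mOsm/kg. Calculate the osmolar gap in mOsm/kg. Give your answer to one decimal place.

Calculated osmolality = 2·Na + glucose/18 + urea
= 2·130 + 150/18 + 18.2
= 260 + 8.33 + 18.20
= 286.53 mOsm/kg ≈ 286.5 mOsm/kg
Osmolar gap = measured − calculated = 285 − 286.5 = -1.5 mOsm/kg

-1.5 mOsm/kg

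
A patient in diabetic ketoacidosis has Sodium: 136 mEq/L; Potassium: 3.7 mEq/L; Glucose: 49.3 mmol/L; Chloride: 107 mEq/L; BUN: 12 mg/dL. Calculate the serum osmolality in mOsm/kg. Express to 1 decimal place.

Calculated osmolality = 2·Na + glucose + BUN/2.8
= 2·136 + 49.3 + 12/2.8
= 272 + 49.30 + 4.29
= 325.59 mOsm/kg

325.6 mOsm/kg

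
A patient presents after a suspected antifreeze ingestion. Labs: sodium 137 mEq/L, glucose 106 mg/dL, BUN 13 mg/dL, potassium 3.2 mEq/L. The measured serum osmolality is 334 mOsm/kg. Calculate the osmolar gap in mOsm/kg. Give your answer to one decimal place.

49.5 mOsm/kg

Calculated osmolality = 2·Na + glucose/18 + BUN/2.8
= 2·137 + 106/18 + 13/2.8
= 274 + 5.89 + 4.64
= 284.53 mOsm/kg ≈ 284.5 mOsm/kg
Osmolar gap = measured − calculated = 334 − 284.5 = 49.5 mOsm/kg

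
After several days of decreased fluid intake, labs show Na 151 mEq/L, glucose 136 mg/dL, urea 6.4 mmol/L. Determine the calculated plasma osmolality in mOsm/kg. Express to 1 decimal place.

Calculated osmolality = 2·Na + glucose/18 + urea
= 2·151 + 136/18 + 6.4
= 302 + 7.56 + 6.40
= 315.96 mOsm/kg

316.0 mOsm/kg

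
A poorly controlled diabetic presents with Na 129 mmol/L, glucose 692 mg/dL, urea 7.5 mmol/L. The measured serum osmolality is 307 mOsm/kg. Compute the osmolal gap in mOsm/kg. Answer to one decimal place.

Calculated osmolality = 2·Na + glucose/18 + urea
= 2·129 + 692/18 + 7.5
= 258 + 38.44 + 7.50
= 303.94 mOsm/kg ≈ 303.9 mOsm/kg
Osmolar gap = measured − calculated = 307 − 303.9 = 3.1 mOsm/kg

3.1 mOsm/kg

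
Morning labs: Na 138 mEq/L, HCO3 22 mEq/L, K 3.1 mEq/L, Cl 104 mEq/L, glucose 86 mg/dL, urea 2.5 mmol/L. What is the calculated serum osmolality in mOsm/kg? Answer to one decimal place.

283.3 mOsm/kg

Calculated osmolality = 2·Na + glucose/18 + urea
= 2·138 + 86/18 + 2.5
= 276 + 4.78 + 2.50
= 283.28 mOsm/kg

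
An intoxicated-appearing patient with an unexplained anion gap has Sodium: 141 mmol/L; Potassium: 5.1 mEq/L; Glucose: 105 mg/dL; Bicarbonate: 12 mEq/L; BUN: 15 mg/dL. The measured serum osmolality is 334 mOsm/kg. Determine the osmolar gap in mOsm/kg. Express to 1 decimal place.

40.8 mOsm/kg

Calculated osmolality = 2·Na + glucose/18 + BUN/2.8
= 2·141 + 105/18 + 15/2.8
= 282 + 5.83 + 5.36
= 293.19 mOsm/kg ≈ 293.2 mOsm/kg
Osmolar gap = measured − calculated = 334 − 293.2 = 40.8 mOsm/kg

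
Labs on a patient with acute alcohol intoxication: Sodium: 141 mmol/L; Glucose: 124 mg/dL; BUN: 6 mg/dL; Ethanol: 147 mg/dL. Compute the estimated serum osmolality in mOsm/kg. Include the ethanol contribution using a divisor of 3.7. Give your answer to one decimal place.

Calculated osmolality = 2·Na + glucose/18 + BUN/2.8 + ethanol/3.7
= 2·141 + 124/18 + 6/2.8 + 147/3.7
= 282 + 6.89 + 2.14 + 39.73
= 330.76 mOsm/kg

330.8 mOsm/kg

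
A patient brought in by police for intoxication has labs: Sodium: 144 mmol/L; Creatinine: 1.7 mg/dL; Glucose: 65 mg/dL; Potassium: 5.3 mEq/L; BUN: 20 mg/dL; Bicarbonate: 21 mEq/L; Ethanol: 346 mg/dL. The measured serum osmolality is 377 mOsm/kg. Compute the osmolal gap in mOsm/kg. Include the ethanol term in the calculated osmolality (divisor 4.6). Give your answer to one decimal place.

Calculated osmolality = 2·Na + glucose/18 + BUN/2.8 + ethanol/4.6
= 2·144 + 65/18 + 20/2.8 + 346/4.6
= 288 + 3.61 + 7.14 + 75.22
= 373.97 mOsm/kg ≈ 374.0 mOsm/kg
Osmolar gap = measured − calculated = 377 − 374.0 = 3.0 mOsm/kg

3.0 mOsm/kg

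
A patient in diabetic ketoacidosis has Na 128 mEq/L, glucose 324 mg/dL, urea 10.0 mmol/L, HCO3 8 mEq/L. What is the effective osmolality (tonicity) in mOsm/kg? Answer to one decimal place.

Effective osmolality excludes urea (freely permeant across cell membranes):
2·Na + glucose/18
= 2·128 + 324/18
= 256 + 18
= 274 mOsm/kg

274.0 mOsm/kg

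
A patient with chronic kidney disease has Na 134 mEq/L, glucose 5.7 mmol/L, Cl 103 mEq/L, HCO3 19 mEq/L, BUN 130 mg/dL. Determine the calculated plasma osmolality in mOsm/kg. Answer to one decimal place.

Calculated osmolality = 2·Na + glucose + BUN/2.8
= 2·134 + 5.7 + 130/2.8
= 268 + 5.70 + 46.43
= 320.13 mOsm/kg

320.1 mOsm/kg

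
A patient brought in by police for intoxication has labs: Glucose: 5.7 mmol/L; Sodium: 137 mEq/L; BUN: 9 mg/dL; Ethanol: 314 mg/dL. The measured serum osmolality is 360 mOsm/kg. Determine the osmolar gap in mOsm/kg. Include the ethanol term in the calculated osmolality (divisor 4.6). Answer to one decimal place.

Calculated osmolality = 2·Na + glucose + BUN/2.8 + ethanol/4.6
= 2·137 + 5.7 + 9/2.8 + 314/4.6
= 274 + 5.70 + 3.21 + 68.26
= 351.17 mOsm/kg ≈ 351.2 mOsm/kg
Osmolar gap = measured − calculated = 360 − 351.2 = 8.8 mOsm/kg

8.8 mOsm/kg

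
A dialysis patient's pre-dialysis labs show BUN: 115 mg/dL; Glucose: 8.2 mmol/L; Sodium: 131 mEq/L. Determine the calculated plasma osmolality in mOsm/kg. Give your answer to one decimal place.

311.3 mOsm/kg

Calculated osmolality = 2·Na + glucose + BUN/2.8
= 2·131 + 8.2 + 115/2.8
= 262 + 8.20 + 41.07
= 311.27 mOsm/kg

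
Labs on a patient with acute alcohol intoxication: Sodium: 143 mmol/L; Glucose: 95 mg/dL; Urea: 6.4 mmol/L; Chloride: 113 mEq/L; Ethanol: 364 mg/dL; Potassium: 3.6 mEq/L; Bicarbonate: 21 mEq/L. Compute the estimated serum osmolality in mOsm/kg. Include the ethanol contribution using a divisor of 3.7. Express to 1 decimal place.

396.1 mOsm/kg

Calculated osmolality = 2·Na + glucose/18 + urea + ethanol/3.7
= 2·143 + 95/18 + 6.4 + 364/3.7
= 286 + 5.28 + 6.40 + 98.38
= 396.06 mOsm/kg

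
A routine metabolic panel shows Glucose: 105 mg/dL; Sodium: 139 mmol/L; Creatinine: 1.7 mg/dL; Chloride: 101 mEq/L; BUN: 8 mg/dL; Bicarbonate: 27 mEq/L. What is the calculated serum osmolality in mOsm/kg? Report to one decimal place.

286.7 mOsm/kg

Calculated osmolality = 2·Na + glucose/18 + BUN/2.8
= 2·139 + 105/18 + 8/2.8
= 278 + 5.83 + 2.86
= 286.69 mOsm/kg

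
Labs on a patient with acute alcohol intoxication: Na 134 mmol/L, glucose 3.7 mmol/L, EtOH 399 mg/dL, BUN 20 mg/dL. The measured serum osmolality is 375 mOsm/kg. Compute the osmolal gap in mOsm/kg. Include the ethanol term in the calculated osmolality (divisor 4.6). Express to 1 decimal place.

Calculated osmolality = 2·Na + glucose + BUN/2.8 + ethanol/4.6
= 2·134 + 3.7 + 20/2.8 + 399/4.6
= 268 + 3.70 + 7.14 + 86.74
= 365.58 mOsm/kg ≈ 365.6 mOsm/kg
Osmolar gap = measured − calculated = 375 − 365.6 = 9.4 mOsm/kg

9.4 mOsm/kg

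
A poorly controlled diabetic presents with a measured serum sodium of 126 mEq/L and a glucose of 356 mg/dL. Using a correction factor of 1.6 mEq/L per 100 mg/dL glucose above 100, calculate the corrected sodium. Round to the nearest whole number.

Corrected Na = measured Na + 1.6 · (glucose − 100)/100
= 126 + 1.6 · (356 − 100)/100
= 126 + 4.1
= 130.1 mEq/L

130 mEq/L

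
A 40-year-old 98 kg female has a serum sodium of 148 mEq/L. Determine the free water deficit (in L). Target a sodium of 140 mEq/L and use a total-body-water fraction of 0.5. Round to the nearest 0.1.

2.8 L

TBW = 0.5 · 98 = 49 L
Free water deficit = TBW · (Na/140 − 1)
= 49 · (148/140 − 1)
= 49 · 0.0571
= 2.8 L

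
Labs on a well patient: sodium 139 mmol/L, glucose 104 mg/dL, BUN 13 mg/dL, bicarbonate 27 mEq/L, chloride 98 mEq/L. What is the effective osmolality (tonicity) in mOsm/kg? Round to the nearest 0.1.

Effective osmolality excludes urea (freely permeant across cell membranes):
2·Na + glucose/18
= 2·139 + 104/18
= 278 + 5.78
= 283.78 mOsm/kg

283.8 mOsm/kg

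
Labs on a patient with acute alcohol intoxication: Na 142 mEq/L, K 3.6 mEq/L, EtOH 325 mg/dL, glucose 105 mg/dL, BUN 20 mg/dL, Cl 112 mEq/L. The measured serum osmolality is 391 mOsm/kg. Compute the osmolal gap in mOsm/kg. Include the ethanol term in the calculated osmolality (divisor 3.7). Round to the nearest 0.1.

6.2 mOsm/kg

Calculated osmolality = 2·Na + glucose/18 + BUN/2.8 + ethanol/3.7
= 2·142 + 105/18 + 20/2.8 + 325/3.7
= 284 + 5.83 + 7.14 + 87.84
= 384.81 mOsm/kg ≈ 384.8 mOsm/kg
Osmolar gap = measured − calculated = 391 − 384.8 = 6.2 mOsm/kg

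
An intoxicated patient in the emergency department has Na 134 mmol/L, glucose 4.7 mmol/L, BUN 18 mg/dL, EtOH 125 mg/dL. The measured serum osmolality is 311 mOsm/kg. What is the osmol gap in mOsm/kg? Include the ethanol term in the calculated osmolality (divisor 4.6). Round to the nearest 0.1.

4.7 mOsm/kg

Calculated osmolality = 2·Na + glucose + BUN/2.8 + ethanol/4.6
= 2·134 + 4.7 + 18/2.8 + 125/4.6
= 268 + 4.70 + 6.43 + 27.17
= 306.3 mOsm/kg ≈ 306.3 mOsm/kg
Osmolar gap = measured − calculated = 311 − 306.3 = 4.7 mOsm/kg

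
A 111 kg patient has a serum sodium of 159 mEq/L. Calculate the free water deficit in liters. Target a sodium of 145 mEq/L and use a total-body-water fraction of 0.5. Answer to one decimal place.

TBW = 0.5 · 111 = 55.5 L
Free water deficit = TBW · (Na/145 − 1)
= 55.5 · (159/145 − 1)
= 55.5 · 0.0966
= 5.36 L

5.4 L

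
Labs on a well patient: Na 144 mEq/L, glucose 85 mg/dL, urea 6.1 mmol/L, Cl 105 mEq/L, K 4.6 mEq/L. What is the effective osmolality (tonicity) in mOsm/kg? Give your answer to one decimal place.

Effective osmolality excludes urea (freely permeant across cell membranes):
2·Na + glucose/18
= 2·144 + 85/18
= 288 + 4.72
= 292.72 mOsm/kg

292.7 mOsm/kg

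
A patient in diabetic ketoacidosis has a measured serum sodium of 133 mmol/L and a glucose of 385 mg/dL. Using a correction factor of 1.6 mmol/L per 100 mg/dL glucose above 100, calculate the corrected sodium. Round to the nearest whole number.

138 mmol/L

Corrected Na = measured Na + 1.6 · (glucose − 100)/100
= 133 + 1.6 · (385 − 100)/100
= 133 + 4.6
= 137.6 mmol/L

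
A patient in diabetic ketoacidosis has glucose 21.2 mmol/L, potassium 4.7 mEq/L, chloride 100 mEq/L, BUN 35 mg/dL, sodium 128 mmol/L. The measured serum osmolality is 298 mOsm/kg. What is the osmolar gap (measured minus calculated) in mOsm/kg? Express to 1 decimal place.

8.3 mOsm/kg

Calculated osmolality = 2·Na + glucose + BUN/2.8
= 2·128 + 21.2 + 35/2.8
= 256 + 21.20 + 12.50
= 289.7 mOsm/kg ≈ 289.7 mOsm/kg
Osmolar gap = measured − calculated = 298 − 289.7 = 8.3 mOsm/kg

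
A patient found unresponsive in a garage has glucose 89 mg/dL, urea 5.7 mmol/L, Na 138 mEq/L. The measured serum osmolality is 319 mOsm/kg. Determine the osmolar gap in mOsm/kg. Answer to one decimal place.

Calculated osmolality = 2·Na + glucose/18 + urea
= 2·138 + 89/18 + 5.7
= 276 + 4.94 + 5.70
= 286.64 mOsm/kg ≈ 286.6 mOsm/kg
Osmolar gap = measured − calculated = 319 − 286.6 = 32.4 mOsm/kg

32.4 mOsm/kg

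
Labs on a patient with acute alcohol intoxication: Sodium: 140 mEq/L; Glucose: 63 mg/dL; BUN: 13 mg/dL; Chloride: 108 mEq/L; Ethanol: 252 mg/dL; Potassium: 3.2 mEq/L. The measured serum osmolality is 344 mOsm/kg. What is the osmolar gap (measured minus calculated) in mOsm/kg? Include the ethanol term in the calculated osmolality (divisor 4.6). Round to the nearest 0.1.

Calculated osmolality = 2·Na + glucose/18 + BUN/2.8 + ethanol/4.6
= 2·140 + 63/18 + 13/2.8 + 252/4.6
= 280 + 3.50 + 4.64 + 54.78
= 342.92 mOsm/kg ≈ 342.9 mOsm/kg
Osmolar gap = measured − calculated = 344 − 342.9 = 1.1 mOsm/kg

1.1 mOsm/kg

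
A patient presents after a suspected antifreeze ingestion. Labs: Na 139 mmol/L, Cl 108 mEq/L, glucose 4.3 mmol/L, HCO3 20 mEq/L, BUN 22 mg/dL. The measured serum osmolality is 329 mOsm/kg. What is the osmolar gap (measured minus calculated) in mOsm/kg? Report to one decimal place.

Calculated osmolality = 2·Na + glucose + BUN/2.8
= 2·139 + 4.3 + 22/2.8
= 278 + 4.30 + 7.86
= 290.16 mOsm/kg ≈ 290.2 mOsm/kg
Osmolar gap = measured − calculated = 329 − 290.2 = 38.8 mOsm/kg

38.8 mOsm/kg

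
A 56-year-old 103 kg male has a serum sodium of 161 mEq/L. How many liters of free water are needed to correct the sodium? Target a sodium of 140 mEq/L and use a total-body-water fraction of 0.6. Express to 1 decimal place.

TBW = 0.6 · 103 = 61.8 L
Free water deficit = TBW · (Na/140 − 1)
= 61.8 · (161/140 − 1)
= 61.8 · 0.15
= 9.27 L

9.3 L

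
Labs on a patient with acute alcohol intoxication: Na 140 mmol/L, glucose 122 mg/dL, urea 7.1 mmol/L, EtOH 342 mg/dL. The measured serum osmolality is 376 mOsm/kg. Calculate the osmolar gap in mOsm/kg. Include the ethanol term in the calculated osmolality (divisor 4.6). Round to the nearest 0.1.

7.8 mOsm/kg

Calculated osmolality = 2·Na + glucose/18 + urea + ethanol/4.6
= 2·140 + 122/18 + 7.1 + 342/4.6
= 280 + 6.78 + 7.10 + 74.35
= 368.23 mOsm/kg ≈ 368.2 mOsm/kg
Osmolar gap = measured − calculated = 376 − 368.2 = 7.8 mOsm/kg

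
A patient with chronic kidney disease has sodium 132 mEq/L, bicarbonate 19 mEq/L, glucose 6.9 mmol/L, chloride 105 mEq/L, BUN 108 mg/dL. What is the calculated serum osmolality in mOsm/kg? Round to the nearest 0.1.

Calculated osmolality = 2·Na + glucose + BUN/2.8
= 2·132 + 6.9 + 108/2.8
= 264 + 6.90 + 38.57
= 309.47 mOsm/kg

309.5 mOsm/kg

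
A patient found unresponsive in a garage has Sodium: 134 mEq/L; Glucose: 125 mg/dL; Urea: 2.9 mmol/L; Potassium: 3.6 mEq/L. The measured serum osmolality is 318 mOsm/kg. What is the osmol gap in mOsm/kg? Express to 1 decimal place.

Calculated osmolality = 2·Na + glucose/18 + urea
= 2·134 + 125/18 + 2.9
= 268 + 6.94 + 2.90
= 277.84 mOsm/kg ≈ 277.8 mOsm/kg
Osmolar gap = measured − calculated = 318 − 277.8 = 40.2 mOsm/kg

40.2 mOsm/kg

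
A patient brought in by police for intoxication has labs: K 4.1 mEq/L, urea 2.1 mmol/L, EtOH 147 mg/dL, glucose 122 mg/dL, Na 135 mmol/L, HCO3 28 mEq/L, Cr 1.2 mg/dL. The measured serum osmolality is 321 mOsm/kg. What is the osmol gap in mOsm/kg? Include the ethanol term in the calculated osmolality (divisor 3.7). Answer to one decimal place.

Calculated osmolality = 2·Na + glucose/18 + urea + ethanol/3.7
= 2·135 + 122/18 + 2.1 + 147/3.7
= 270 + 6.78 + 2.10 + 39.73
= 318.61 mOsm/kg ≈ 318.6 mOsm/kg
Osmolar gap = measured − calculated = 321 − 318.6 = 2.4 mOsm/kg

2.4 mOsm/kg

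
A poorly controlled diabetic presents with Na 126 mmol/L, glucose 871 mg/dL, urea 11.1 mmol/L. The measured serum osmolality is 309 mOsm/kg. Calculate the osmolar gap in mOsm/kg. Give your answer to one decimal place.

Calculated osmolality = 2·Na + glucose/18 + urea
= 2·126 + 871/18 + 11.1
= 252 + 48.39 + 11.10
= 311.49 mOsm/kg ≈ 311.5 mOsm/kg
Osmolar gap = measured − calculated = 309 − 311.5 = -2.5 mOsm/kg

-2.5 mOsm/kg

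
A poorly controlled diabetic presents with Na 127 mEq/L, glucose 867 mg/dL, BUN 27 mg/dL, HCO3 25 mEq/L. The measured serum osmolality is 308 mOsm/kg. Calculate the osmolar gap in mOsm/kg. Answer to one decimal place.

Calculated osmolality = 2·Na + glucose/18 + BUN/2.8
= 2·127 + 867/18 + 27/2.8
= 254 + 48.17 + 9.64
= 311.81 mOsm/kg ≈ 311.8 mOsm/kg
Osmolar gap = measured − calculated = 308 − 311.8 = -3.8 mOsm/kg

-3.8 mOsm/kg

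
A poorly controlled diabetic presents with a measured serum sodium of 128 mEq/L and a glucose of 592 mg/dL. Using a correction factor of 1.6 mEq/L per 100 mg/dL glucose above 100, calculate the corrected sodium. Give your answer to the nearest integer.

136 mEq/L

Corrected Na = measured Na + 1.6 · (glucose − 100)/100
= 128 + 1.6 · (592 − 100)/100
= 128 + 7.9
= 135.9 mEq/L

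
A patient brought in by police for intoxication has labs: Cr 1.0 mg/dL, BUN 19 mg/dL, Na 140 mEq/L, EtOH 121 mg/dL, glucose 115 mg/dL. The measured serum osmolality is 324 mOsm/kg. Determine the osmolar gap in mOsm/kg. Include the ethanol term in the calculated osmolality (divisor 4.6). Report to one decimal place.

4.5 mOsm/kg

Calculated osmolality = 2·Na + glucose/18 + BUN/2.8 + ethanol/4.6
= 2·140 + 115/18 + 19/2.8 + 121/4.6
= 280 + 6.39 + 6.79 + 26.30
= 319.48 mOsm/kg ≈ 319.5 mOsm/kg
Osmolar gap = measured − calculated = 324 − 319.5 = 4.5 mOsm/kg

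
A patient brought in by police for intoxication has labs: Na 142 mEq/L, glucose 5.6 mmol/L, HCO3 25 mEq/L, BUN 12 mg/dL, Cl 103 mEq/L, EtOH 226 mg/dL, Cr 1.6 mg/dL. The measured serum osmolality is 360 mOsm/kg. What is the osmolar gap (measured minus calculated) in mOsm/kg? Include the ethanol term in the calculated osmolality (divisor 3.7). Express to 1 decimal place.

5.0 mOsm/kg

Calculated osmolality = 2·Na + glucose + BUN/2.8 + ethanol/3.7
= 2·142 + 5.6 + 12/2.8 + 226/3.7
= 284 + 5.60 + 4.29 + 61.08
= 354.97 mOsm/kg ≈ 355.0 mOsm/kg
Osmolar gap = measured − calculated = 360 − 355.0 = 5.0 mOsm/kg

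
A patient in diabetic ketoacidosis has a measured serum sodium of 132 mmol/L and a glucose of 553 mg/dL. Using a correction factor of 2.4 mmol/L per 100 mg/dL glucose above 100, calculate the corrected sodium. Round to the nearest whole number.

Corrected Na = measured Na + 2.4 · (glucose − 100)/100
= 132 + 2.4 · (553 − 100)/100
= 132 + 10.9
= 142.9 mmol/L

143 mmol/L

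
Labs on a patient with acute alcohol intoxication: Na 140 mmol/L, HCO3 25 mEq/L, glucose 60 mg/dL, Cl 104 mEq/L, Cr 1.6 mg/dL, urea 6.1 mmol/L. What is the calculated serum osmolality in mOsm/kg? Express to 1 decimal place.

Calculated osmolality = 2·Na + glucose/18 + urea
= 2·140 + 60/18 + 6.1
= 280 + 3.33 + 6.10
= 289.43 mOsm/kg

289.4 mOsm/kg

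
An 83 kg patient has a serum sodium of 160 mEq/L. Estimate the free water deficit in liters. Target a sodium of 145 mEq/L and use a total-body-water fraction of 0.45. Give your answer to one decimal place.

TBW = 0.45 · 83 = 37.35 L
Free water deficit = TBW · (Na/145 − 1)
= 37.35 · (160/145 − 1)
= 37.35 · 0.1034
= 3.86 L

3.9 L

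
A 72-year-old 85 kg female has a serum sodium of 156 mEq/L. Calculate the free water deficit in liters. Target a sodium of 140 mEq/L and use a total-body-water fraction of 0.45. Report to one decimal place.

TBW = 0.45 · 85 = 38.25 L
Free water deficit = TBW · (Na/140 − 1)
= 38.25 · (156/140 − 1)
= 38.25 · 0.1143
= 4.37 L

4.4 L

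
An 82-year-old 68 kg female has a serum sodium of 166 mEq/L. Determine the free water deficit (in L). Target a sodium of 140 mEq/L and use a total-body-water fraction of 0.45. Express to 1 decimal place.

5.7 L

TBW = 0.45 · 68 = 30.6 L
Free water deficit = TBW · (Na/140 − 1)
= 30.6 · (166/140 − 1)
= 30.6 · 0.1857
= 5.68 L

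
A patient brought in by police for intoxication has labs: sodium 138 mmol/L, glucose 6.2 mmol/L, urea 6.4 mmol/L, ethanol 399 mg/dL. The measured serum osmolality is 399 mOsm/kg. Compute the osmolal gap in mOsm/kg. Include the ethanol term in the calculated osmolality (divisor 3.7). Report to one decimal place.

Calculated osmolality = 2·Na + glucose + urea + ethanol/3.7
= 2·138 + 6.2 + 6.4 + 399/3.7
= 276 + 6.20 + 6.40 + 107.84
= 396.44 mOsm/kg ≈ 396.4 mOsm/kg
Osmolar gap = measured − calculated = 399 − 396.4 = 2.6 mOsm/kg

2.6 mOsm/kg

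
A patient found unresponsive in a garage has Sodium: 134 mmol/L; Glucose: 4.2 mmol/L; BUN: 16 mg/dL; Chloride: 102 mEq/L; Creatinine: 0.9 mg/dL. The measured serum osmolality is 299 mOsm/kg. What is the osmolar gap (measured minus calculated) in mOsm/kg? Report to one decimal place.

21.1 mOsm/kg

Calculated osmolality = 2·Na + glucose + BUN/2.8
= 2·134 + 4.2 + 16/2.8
= 268 + 4.20 + 5.71
= 277.91 mOsm/kg ≈ 277.9 mOsm/kg
Osmolar gap = measured − calculated = 299 − 277.9 = 21.1 mOsm/kg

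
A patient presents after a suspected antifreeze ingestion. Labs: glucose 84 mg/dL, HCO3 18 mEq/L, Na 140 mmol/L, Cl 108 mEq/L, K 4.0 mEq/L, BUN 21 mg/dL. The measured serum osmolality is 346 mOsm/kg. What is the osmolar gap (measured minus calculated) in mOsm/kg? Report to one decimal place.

Calculated osmolality = 2·Na + glucose/18 + BUN/2.8
= 2·140 + 84/18 + 21/2.8
= 280 + 4.67 + 7.50
= 292.17 mOsm/kg ≈ 292.2 mOsm/kg
Osmolar gap = measured − calculated = 346 − 292.2 = 53.8 mOsm/kg

53.8 mOsm/kg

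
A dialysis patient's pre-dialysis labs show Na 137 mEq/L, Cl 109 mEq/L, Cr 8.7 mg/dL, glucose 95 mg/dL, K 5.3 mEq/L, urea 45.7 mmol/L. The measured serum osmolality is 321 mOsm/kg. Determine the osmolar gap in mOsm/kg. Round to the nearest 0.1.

-4.0 mOsm/kg

Calculated osmolality = 2·Na + glucose/18 + urea
= 2·137 + 95/18 + 45.7
= 274 + 5.28 + 45.70
= 324.98 mOsm/kg ≈ 325.0 mOsm/kg
Osmolar gap = measured − calculated = 321 − 325.0 = -4.0 mOsm/kg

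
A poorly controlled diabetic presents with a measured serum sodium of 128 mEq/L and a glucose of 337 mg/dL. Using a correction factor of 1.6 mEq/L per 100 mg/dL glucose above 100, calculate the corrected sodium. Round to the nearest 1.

Corrected Na = measured Na + 1.6 · (glucose − 100)/100
= 128 + 1.6 · (337 − 100)/100
= 128 + 3.8
= 131.8 mEq/L

132 mEq/L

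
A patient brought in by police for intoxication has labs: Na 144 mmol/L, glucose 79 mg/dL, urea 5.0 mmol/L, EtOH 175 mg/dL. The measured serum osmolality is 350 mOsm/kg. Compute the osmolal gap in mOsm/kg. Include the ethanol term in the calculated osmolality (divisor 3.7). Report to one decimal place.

5.3 mOsm/kg

Calculated osmolality = 2·Na + glucose/18 + urea + ethanol/3.7
= 2·144 + 79/18 + 5 + 175/3.7
= 288 + 4.39 + 5 + 47.30
= 344.69 mOsm/kg ≈ 344.7 mOsm/kg
Osmolar gap = measured − calculated = 350 − 344.7 = 5.3 mOsm/kg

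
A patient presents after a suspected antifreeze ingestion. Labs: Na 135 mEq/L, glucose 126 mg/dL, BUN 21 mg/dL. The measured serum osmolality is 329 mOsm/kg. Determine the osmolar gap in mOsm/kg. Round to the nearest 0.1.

Calculated osmolality = 2·Na + glucose/18 + BUN/2.8
= 2·135 + 126/18 + 21/2.8
= 270 + 7 + 7.50
= 284.5 mOsm/kg ≈ 284.5 mOsm/kg
Osmolar gap = measured − calculated = 329 − 284.5 = 44.5 mOsm/kg

44.5 mOsm/kg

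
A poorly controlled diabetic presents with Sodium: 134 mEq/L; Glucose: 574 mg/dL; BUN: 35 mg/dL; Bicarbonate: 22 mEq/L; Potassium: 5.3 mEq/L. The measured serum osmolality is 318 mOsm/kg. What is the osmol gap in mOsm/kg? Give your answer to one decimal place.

Calculated osmolality = 2·Na + glucose/18 + BUN/2.8
= 2·134 + 574/18 + 35/2.8
= 268 + 31.89 + 12.50
= 312.39 mOsm/kg ≈ 312.4 mOsm/kg
Osmolar gap = measured − calculated = 318 − 312.4 = 5.6 mOsm/kg

5.6 mOsm/kg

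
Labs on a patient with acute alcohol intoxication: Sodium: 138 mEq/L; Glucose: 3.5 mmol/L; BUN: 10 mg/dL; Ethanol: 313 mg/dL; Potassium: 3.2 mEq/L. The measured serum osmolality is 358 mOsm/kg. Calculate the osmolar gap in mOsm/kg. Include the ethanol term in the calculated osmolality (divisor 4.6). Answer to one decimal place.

6.9 mOsm/kg

Calculated osmolality = 2·Na + glucose + BUN/2.8 + ethanol/4.6
= 2·138 + 3.5 + 10/2.8 + 313/4.6
= 276 + 3.50 + 3.57 + 68.04
= 351.11 mOsm/kg ≈ 351.1 mOsm/kg
Osmolar gap = measured − calculated = 358 − 351.1 = 6.9 mOsm/kg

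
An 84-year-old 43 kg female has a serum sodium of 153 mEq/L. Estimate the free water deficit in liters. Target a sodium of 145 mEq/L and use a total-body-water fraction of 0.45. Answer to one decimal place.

TBW = 0.45 · 43 = 19.35 L
Free water deficit = TBW · (Na/145 − 1)
= 19.35 · (153/145 − 1)
= 19.35 · 0.0552
= 1.07 L

1.1 L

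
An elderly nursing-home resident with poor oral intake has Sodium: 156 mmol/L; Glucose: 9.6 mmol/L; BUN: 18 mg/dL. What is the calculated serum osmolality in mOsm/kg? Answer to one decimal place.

328.0 mOsm/kg

Calculated osmolality = 2·Na + glucose + BUN/2.8
= 2·156 + 9.6 + 18/2.8
= 312 + 9.60 + 6.43
= 328.03 mOsm/kg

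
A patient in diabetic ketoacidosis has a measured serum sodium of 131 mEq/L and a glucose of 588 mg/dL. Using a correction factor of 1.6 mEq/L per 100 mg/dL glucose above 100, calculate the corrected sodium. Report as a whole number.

139 mEq/L

Corrected Na = measured Na + 1.6 · (glucose − 100)/100
= 131 + 1.6 · (588 − 100)/100
= 131 + 7.8
= 138.8 mEq/L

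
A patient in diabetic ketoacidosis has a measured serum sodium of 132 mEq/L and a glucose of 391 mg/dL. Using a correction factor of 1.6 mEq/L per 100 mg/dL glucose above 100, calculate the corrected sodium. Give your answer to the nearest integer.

137 mEq/L

Corrected Na = measured Na + 1.6 · (glucose − 100)/100
= 132 + 1.6 · (391 − 100)/100
= 132 + 4.7
= 136.7 mEq/L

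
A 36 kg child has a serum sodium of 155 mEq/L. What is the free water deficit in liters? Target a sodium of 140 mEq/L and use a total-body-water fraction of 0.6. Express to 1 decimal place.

TBW = 0.6 · 36 = 21.6 L
Free water deficit = TBW · (Na/140 − 1)
= 21.6 · (155/140 − 1)
= 21.6 · 0.1071
= 2.31 L

2.3 L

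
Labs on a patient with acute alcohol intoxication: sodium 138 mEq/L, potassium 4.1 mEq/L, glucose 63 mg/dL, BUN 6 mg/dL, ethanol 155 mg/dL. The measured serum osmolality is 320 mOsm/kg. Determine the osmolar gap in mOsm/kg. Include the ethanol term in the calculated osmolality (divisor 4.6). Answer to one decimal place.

4.7 mOsm/kg

Calculated osmolality = 2·Na + glucose/18 + BUN/2.8 + ethanol/4.6
= 2·138 + 63/18 + 6/2.8 + 155/4.6
= 276 + 3.50 + 2.14 + 33.70
= 315.34 mOsm/kg ≈ 315.3 mOsm/kg
Osmolar gap = measured − calculated = 320 − 315.3 = 4.7 mOsm/kg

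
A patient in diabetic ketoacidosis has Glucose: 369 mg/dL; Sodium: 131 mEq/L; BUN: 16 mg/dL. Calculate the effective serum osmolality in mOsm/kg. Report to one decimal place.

282.5 mOsm/kg

Effective osmolality excludes urea (freely permeant across cell membranes):
2·Na + glucose/18
= 2·131 + 369/18
= 262 + 20.5
= 282.5 mOsm/kg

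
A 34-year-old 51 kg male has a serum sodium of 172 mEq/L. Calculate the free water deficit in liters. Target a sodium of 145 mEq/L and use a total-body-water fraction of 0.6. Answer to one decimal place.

5.7 L

TBW = 0.6 · 51 = 30.6 L
Free water deficit = TBW · (Na/145 − 1)
= 30.6 · (172/145 − 1)
= 30.6 · 0.1862
= 5.7 L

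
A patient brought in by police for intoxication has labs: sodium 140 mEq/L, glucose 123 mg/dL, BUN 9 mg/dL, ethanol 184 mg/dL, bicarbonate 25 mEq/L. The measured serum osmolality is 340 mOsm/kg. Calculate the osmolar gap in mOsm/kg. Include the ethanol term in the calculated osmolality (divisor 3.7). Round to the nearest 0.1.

0.2 mOsm/kg

Calculated osmolality = 2·Na + glucose/18 + BUN/2.8 + ethanol/3.7
= 2·140 + 123/18 + 9/2.8 + 184/3.7
= 280 + 6.83 + 3.21 + 49.73
= 339.77 mOsm/kg ≈ 339.8 mOsm/kg
Osmolar gap = measured − calculated = 340 − 339.8 = 0.2 mOsm/kg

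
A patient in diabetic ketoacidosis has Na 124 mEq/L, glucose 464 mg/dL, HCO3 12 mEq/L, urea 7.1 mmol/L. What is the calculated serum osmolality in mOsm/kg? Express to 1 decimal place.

Calculated osmolality = 2·Na + glucose/18 + urea
= 2·124 + 464/18 + 7.1
= 248 + 25.78 + 7.10
= 280.88 mOsm/kg

280.9 mOsm/kg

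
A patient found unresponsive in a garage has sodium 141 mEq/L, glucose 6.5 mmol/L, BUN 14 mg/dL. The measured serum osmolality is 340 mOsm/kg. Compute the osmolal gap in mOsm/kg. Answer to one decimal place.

46.5 mOsm/kg

Calculated osmolality = 2·Na + glucose + BUN/2.8
= 2·141 + 6.5 + 14/2.8
= 282 + 6.50 + 5
= 293.5 mOsm/kg ≈ 293.5 mOsm/kg
Osmolar gap = measured − calculated = 340 − 293.5 = 46.5 mOsm/kg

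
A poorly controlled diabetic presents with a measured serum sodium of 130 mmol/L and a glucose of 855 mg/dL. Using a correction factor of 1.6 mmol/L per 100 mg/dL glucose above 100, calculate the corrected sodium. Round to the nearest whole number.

142 mmol/L

Corrected Na = measured Na + 1.6 · (glucose − 100)/100
= 130 + 1.6 · (855 − 100)/100
= 130 + 12.1
= 142.1 mmol/L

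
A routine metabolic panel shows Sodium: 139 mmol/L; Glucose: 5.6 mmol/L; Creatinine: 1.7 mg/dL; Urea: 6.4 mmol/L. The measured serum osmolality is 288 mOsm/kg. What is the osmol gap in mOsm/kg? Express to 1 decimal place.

-2.0 mOsm/kg

Calculated osmolality = 2·Na + glucose + urea
= 2·139 + 5.6 + 6.4
= 278 + 5.60 + 6.40
= 290 mOsm/kg ≈ 290.0 mOsm/kg
Osmolar gap = measured − calculated = 288 − 290.0 = -2.0 mOsm/kg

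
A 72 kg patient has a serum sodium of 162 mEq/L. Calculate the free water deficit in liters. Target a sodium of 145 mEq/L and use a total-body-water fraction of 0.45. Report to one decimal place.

TBW = 0.45 · 72 = 32.4 L
Free water deficit = TBW · (Na/145 − 1)
= 32.4 · (162/145 − 1)
= 32.4 · 0.1172
= 3.8 L

3.8 L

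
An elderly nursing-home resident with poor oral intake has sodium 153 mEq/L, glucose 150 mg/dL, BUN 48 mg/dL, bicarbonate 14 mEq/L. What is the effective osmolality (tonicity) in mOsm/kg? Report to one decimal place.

314.3 mOsm/kg

Effective osmolality excludes urea (freely permeant across cell membranes):
2·Na + glucose/18
= 2·153 + 150/18
= 306 + 8.33
= 314.33 mOsm/kg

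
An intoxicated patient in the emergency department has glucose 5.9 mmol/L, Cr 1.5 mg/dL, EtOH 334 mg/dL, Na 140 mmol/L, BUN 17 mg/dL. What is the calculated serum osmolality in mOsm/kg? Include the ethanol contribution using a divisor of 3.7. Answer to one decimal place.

382.2 mOsm/kg

Calculated osmolality = 2·Na + glucose + BUN/2.8 + ethanol/3.7
= 2·140 + 5.9 + 17/2.8 + 334/3.7
= 280 + 5.90 + 6.07 + 90.27
= 382.24 mOsm/kg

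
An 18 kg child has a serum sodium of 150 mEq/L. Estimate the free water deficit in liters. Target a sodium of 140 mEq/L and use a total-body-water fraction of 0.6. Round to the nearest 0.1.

TBW = 0.6 · 18 = 10.8 L
Free water deficit = TBW · (Na/140 − 1)
= 10.8 · (150/140 − 1)
= 10.8 · 0.0714
= 0.77 L

0.8 L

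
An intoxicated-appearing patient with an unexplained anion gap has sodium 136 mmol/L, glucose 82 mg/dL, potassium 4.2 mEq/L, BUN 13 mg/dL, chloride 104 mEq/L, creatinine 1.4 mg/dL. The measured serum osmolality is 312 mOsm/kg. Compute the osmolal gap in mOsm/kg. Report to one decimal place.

30.8 mOsm/kg

Calculated osmolality = 2·Na + glucose/18 + BUN/2.8
= 2·136 + 82/18 + 13/2.8
= 272 + 4.56 + 4.64
= 281.2 mOsm/kg ≈ 281.2 mOsm/kg
Osmolar gap = measured − calculated = 312 − 281.2 = 30.8 mOsm/kg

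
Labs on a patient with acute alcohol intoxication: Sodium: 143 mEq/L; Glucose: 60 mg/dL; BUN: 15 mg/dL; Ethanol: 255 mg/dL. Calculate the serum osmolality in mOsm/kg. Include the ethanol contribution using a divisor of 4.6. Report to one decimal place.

Calculated osmolality = 2·Na + glucose/18 + BUN/2.8 + ethanol/4.6
= 2·143 + 60/18 + 15/2.8 + 255/4.6
= 286 + 3.33 + 5.36 + 55.43
= 350.12 mOsm/kg

350.1 mOsm/kg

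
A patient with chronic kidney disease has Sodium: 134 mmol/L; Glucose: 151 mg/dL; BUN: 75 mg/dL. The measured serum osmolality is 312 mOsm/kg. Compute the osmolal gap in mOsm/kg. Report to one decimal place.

Calculated osmolality = 2·Na + glucose/18 + BUN/2.8
= 2·134 + 151/18 + 75/2.8
= 268 + 8.39 + 26.79
= 303.18 mOsm/kg ≈ 303.2 mOsm/kg
Osmolar gap = measured − calculated = 312 − 303.2 = 8.8 mOsm/kg

8.8 mOsm/kg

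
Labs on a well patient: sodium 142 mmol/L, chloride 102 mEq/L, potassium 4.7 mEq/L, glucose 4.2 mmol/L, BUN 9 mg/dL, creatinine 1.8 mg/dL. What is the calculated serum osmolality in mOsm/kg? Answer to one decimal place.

Calculated osmolality = 2·Na + glucose + BUN/2.8
= 2·142 + 4.2 + 9/2.8
= 284 + 4.20 + 3.21
= 291.41 mOsm/kg

291.4 mOsm/kg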